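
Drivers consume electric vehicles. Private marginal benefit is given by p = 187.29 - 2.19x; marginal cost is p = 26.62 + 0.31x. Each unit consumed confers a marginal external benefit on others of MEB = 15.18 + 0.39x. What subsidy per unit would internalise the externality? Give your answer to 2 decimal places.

Social marginal benefit = demand + MEB = 202.47 - 1.80x.
Set SMB = MC: 202.47 - 1.80x = 26.62 + 0.31x → x* = 83.3412.
The Pigouvian subsidy equals MEB at x*: 15.18 + 0.39×83.3412 = 47.6831.

subsidy = 47.68 per unit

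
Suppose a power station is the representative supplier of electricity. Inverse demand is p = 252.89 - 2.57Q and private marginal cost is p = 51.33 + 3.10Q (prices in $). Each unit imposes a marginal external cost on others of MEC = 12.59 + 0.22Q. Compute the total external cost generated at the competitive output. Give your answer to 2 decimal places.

Market equilibrium (private): 51.33 + 3.10Q = 252.89 - 2.57Q → Q_m = 35.5485.
Total external cost = ∫₀^{Q_m} (12.59 + 0.22Q) dQ = 12.59×35.5485 + ½×0.22×35.5485² = 586.5622.

$586.56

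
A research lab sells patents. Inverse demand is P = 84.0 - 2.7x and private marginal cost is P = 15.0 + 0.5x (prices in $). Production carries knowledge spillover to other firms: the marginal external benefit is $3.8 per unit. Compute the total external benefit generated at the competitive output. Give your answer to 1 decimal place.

$81.9

Market equilibrium (private): 15.0 + 0.5x = 84.0 - 2.7x → x_m = 21.5625.
Total external benefit = MEB × x_m = 3.8 × 21.5625 = 81.9375.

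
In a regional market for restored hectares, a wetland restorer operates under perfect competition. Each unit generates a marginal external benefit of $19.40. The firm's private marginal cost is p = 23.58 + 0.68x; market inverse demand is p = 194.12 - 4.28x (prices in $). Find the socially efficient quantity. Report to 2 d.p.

x* = 38.29

Social marginal cost = private MC − MEB = 4.18 + 0.68x.
Set SMC = demand: 4.18 + 0.68x = 194.12 - 4.28x → x* = 38.2944.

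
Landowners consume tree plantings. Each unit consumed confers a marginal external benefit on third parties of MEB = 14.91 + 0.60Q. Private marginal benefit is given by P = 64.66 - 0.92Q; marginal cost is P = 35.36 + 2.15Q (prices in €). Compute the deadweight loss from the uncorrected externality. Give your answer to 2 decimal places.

Market equilibrium (private): 35.36 + 2.15Q = 64.66 - 0.92Q → Q_m = 9.5440.
Social marginal benefit = demand + MEB = 79.57 - 0.32Q.
Set SMB = MC: 79.57 - 0.32Q = 35.36 + 2.15Q → Q* = 17.8988.
Height of the DWL triangle at Q_m is SMB(Q_m) − MC(Q_m) = MEB(Q_m) = 20.6364.
DWL = ½ × 8.3548 × 20.6364 = 86.2065.

DWL = €86.21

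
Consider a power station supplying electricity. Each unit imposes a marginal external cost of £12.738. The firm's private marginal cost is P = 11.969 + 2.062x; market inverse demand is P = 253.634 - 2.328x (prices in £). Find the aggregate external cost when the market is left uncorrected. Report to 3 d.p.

Market equilibrium (private): 11.969 + 2.062x = 253.634 - 2.328x → x_m = 55.0490.
Total external cost = MEC × x_m = 12.738 × 55.0490 = 701.2142.

£701.214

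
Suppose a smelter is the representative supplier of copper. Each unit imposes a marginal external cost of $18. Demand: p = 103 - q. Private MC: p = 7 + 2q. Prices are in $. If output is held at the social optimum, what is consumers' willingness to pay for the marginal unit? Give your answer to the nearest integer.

P = $77

Social marginal cost = private MC + MEC = 25 + 2q.
Set SMC = demand: 25 + 2q = 103 - q → q* = 26.0000.
Consumer price on the demand curve at q*: 103 − 1×26.0000 = 77.0000.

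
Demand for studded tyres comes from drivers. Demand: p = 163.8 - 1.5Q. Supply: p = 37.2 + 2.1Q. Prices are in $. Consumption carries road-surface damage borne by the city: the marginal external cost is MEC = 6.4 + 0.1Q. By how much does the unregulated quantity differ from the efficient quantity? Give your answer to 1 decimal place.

2.7 units

Market equilibrium (private): 37.2 + 2.1Q = 163.8 - 1.5Q → Q_m = 35.1667.
Social marginal benefit = demand − MEC = 157.4 - 1.6Q.
Set SMB = MC: 157.4 - 1.6Q = 37.2 + 2.1Q → Q* = 32.4865.
Gap = |35.1667 − 32.4865| = 2.6802.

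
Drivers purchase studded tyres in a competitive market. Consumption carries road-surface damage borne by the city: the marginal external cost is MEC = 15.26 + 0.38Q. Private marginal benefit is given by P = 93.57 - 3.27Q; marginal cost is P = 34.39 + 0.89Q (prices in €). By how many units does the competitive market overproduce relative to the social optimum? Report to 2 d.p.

4.55 units

Market equilibrium (private): 34.39 + 0.89Q = 93.57 - 3.27Q → Q_m = 14.2260.
Social marginal benefit = demand − MEC = 78.31 - 3.65Q.
Set SMB = MC: 78.31 - 3.65Q = 34.39 + 0.89Q → Q* = 9.6740.
Gap = |14.2260 − 9.6740| = 4.5520.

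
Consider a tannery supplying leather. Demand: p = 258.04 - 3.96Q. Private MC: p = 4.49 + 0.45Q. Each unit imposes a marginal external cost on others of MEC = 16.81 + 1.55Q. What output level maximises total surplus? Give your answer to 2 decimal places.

Social marginal cost = private MC + MEC = 21.30 + 2.00Q.
Set SMC = demand: 21.30 + 2.00Q = 258.04 - 3.96Q → Q* = 39.7215.

Q* = 39.72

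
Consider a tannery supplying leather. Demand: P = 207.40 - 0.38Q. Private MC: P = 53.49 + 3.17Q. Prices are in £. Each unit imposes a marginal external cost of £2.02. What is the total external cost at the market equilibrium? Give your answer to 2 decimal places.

Market equilibrium (private): 53.49 + 3.17Q = 207.40 - 0.38Q → Q_m = 43.3549.
Total external cost = MEC × Q_m = 2.02 × 43.3549 = 87.5769.

£87.58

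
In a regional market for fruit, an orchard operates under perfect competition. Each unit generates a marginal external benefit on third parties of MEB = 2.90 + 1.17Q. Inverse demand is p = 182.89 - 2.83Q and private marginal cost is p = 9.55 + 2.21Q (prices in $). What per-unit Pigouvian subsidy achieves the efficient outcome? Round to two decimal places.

subsidy = $56.18 per unit

Social marginal cost = private MC − MEB = 6.65 + 1.04Q.
Set SMC = demand: 6.65 + 1.04Q = 182.89 - 2.83Q → Q* = 45.5401.
The Pigouvian subsidy equals MEB at Q*: 2.90 + 1.17×45.5401 = 56.1819.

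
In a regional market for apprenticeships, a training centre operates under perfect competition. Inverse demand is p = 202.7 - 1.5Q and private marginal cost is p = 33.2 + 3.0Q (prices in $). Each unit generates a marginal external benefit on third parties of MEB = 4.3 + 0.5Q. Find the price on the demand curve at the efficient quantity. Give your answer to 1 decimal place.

P = $137.5

Social marginal cost = private MC − MEB = 28.9 + 2.5Q.
Set SMC = demand: 28.9 + 2.5Q = 202.7 - 1.5Q → Q* = 43.4500.
Consumer price on the demand curve at Q*: 202.7 − 1.5×43.4500 = 137.5250.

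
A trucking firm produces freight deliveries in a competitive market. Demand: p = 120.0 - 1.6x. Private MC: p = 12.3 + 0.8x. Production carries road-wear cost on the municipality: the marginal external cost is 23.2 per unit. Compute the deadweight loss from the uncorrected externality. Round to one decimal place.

Market equilibrium (private): 12.3 + 0.8x = 120.0 - 1.6x → x_m = 44.8750.
Social marginal cost = private MC + MEC = 35.5 + 0.8x.
Set SMC = demand: 35.5 + 0.8x = 120.0 - 1.6x → x* = 35.2083.
The loss is the area between SMC and demand from x* to x_m; with linear curves that's a triangle of height MEC(x_m).
DWL = ½ × 9.6667 × 23.2000 = 112.1337.

DWL = 112.1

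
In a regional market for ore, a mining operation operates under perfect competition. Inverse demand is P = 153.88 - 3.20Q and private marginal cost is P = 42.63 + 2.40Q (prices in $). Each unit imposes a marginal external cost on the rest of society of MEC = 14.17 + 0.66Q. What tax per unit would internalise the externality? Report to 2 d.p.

tax = $24.41 per unit

Social marginal cost = private MC + MEC = 56.80 + 3.06Q.
Set SMC = demand: 56.80 + 3.06Q = 153.88 - 3.20Q → Q* = 15.5080.
The Pigouvian tax equals MEC at Q*: 14.17 + 0.66×15.5080 = 24.4053.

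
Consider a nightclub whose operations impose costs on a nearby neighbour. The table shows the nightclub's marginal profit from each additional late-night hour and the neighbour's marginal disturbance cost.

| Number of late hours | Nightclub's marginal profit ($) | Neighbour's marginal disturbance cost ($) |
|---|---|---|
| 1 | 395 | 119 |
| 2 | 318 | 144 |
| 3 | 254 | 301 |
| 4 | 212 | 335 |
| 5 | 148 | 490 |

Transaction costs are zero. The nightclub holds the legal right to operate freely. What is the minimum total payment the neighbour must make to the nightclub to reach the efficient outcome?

Left alone the nightclub would choose level 5 (marginal profit stays positive).
Efficient level: k* = 2 (marginal profit ≥ marginal disturbance cost through 2).
The neighbour must at least cover the nightclub's forgone profit from cutting 5→2: 254 + 212 + 148 = 614.

$614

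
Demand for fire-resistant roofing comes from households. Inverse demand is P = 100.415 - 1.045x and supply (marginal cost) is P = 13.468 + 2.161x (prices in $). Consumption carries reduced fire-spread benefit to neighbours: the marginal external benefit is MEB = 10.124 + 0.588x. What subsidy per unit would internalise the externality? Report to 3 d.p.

Social marginal benefit = demand + MEB = 110.539 - 0.457x.
Set SMB = MC: 110.539 - 0.457x = 13.468 + 2.161x → x* = 37.0783.
The Pigouvian subsidy equals MEB at x*: 10.124 + 0.588×37.0783 = 31.9260.

subsidy = $31.926 per unit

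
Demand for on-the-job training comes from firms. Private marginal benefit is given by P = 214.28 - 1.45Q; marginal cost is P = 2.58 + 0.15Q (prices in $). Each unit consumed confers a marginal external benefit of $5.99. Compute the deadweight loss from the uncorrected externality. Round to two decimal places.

Market equilibrium (private): 2.58 + 0.15Q = 214.28 - 1.45Q → Q_m = 132.3125.
Social marginal benefit = demand + MEB = 220.27 - 1.45Q.
Set SMB = MC: 220.27 - 1.45Q = 2.58 + 0.15Q → Q* = 136.0563.
Between Q* and Q_m the wedge SMB − MC runs linearly from 0 to MEB(Q_m), so the loss is a triangle.
DWL = ½ × 3.7438 × 5.9900 = 11.2127.

DWL = $11.21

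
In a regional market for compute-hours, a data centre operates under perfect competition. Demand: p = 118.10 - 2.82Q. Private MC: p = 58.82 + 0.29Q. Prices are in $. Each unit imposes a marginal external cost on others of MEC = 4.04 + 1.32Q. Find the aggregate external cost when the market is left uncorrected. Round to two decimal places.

$316.80

Market equilibrium (private): 58.82 + 0.29Q = 118.10 - 2.82Q → Q_m = 19.0611.
Total external cost = ∫₀^{Q_m} (4.04 + 1.32Q) dQ = 4.04×19.0611 + ½×1.32×19.0611² = 316.8017.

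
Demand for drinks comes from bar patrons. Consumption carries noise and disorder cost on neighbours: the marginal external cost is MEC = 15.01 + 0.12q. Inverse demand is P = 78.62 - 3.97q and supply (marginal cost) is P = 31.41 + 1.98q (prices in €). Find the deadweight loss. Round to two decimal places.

Market equilibrium (private): 31.41 + 1.98q = 78.62 - 3.97q → q_m = 7.9345.
Social marginal benefit = demand − MEC = 63.61 - 4.09q.
Set SMB = MC: 63.61 - 4.09q = 31.41 + 1.98q → q* = 5.3048.
The loss is the area between SMB and MC from q* to q_m; with linear curves that's a triangle of height MEC(q_m).
DWL = ½ × 2.6297 × 15.9621 = 20.9878.

DWL = €20.99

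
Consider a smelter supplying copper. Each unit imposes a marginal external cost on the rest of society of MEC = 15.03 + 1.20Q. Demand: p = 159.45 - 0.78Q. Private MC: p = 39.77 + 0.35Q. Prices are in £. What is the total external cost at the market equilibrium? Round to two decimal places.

Market equilibrium (private): 39.77 + 0.35Q = 159.45 - 0.78Q → Q_m = 105.9115.
Total external cost = ∫₀^{Q_m} (15.03 + 1.20Q) dQ = 15.03×105.9115 + ½×1.20×105.9115² = 8322.1973.

£8322.20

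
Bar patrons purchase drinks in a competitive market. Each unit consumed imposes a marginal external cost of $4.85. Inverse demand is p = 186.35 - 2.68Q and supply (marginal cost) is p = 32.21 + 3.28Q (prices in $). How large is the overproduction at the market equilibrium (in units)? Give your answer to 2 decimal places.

0.81 units

Market equilibrium (private): 32.21 + 3.28Q = 186.35 - 2.68Q → Q_m = 25.8624.
Social marginal benefit = demand − MEC = 181.50 - 2.68Q.
Set SMB = MC: 181.50 - 2.68Q = 32.21 + 3.28Q → Q* = 25.0487.
Gap = |25.8624 − 25.0487| = 0.8137.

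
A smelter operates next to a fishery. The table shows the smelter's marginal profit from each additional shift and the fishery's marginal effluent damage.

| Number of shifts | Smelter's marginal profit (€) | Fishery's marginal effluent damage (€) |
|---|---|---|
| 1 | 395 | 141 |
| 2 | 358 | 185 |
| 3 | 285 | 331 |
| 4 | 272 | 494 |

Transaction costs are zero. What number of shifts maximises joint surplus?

Bargaining reaches the level where marginal profit last exceeds marginal effluent damage.
That holds through level 2 (358 ≥ 185) but not at 3 (285 < 331).

2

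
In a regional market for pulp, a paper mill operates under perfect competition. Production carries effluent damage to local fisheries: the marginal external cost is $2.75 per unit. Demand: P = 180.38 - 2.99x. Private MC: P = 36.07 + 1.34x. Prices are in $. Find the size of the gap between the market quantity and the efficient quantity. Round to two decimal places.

0.64 units

Market equilibrium (private): 36.07 + 1.34x = 180.38 - 2.99x → x_m = 33.3279.
Social marginal cost = private MC + MEC = 38.82 + 1.34x.
Set SMC = demand: 38.82 + 1.34x = 180.38 - 2.99x → x* = 32.6928.
Gap = |33.3279 − 32.6928| = 0.6351.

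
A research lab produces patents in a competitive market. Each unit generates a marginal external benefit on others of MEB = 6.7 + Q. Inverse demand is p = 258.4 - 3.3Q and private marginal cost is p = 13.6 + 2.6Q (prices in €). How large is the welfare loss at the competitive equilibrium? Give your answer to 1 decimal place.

DWL = €237.0

Market equilibrium (private): 13.6 + 2.6Q = 258.4 - 3.3Q → Q_m = 41.4915.
Social marginal cost = private MC − MEB = 6.9 + 1.6Q.
Set SMC = demand: 6.9 + 1.6Q = 258.4 - 3.3Q → Q* = 51.3265.
Height of the DWL triangle at Q_m is demand(Q_m) − SMC(Q_m) = MEB(Q_m) = 48.1915.
DWL = ½ × 9.8350 × 48.1915 = 236.9817.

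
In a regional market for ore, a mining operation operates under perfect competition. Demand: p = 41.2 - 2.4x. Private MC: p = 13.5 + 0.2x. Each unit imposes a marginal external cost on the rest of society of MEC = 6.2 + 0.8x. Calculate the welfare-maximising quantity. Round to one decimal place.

x* = 6.3

Social marginal cost = private MC + MEC = 19.7 + x.
Set SMC = demand: 19.7 + x = 41.2 - 2.4x → x* = 6.3235.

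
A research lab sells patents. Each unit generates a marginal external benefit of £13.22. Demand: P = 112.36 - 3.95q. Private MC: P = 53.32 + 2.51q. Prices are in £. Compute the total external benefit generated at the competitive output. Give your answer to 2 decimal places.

Market equilibrium (private): 53.32 + 2.51q = 112.36 - 3.95q → q_m = 9.1393.
Total external benefit = MEB × q_m = 13.22 × 9.1393 = 120.8215.

£120.82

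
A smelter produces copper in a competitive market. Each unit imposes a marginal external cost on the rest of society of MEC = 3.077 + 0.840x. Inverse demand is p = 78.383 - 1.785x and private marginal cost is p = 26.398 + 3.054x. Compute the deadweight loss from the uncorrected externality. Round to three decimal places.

DWL = 12.893

Market equilibrium (private): 26.398 + 3.054x = 78.383 - 1.785x → x_m = 10.7429.
Social marginal cost = private MC + MEC = 29.475 + 3.894x.
Set SMC = demand: 29.475 + 3.894x = 78.383 - 1.785x → x* = 8.6121.
The welfare-loss triangle has base |x_m − x*| and height MEC(x_m) (the vertical gap between SMC and demand is zero at x* and MEC at x_m).
DWL = ½ × 2.1308 × 12.1011 = 12.8925.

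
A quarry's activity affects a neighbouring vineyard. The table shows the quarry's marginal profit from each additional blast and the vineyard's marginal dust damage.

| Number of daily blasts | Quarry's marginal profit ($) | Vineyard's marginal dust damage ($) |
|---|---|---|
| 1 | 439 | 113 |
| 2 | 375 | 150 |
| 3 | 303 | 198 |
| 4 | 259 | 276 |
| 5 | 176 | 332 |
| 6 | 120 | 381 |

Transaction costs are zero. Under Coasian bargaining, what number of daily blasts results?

Bargaining reaches the level where marginal profit last exceeds marginal dust damage.
That holds through level 3 (303 ≥ 198) but not at 4 (259 < 276).

3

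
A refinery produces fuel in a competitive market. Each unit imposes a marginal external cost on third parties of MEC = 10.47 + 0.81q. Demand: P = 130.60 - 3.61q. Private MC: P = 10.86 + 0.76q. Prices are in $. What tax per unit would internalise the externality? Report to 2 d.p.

Social marginal cost = private MC + MEC = 21.33 + 1.57q.
Set SMC = demand: 21.33 + 1.57q = 130.60 - 3.61q → q* = 21.0946.
The Pigouvian tax equals MEC at q*: 10.47 + 0.81×21.0946 = 27.5566.

tax = $27.56 per unit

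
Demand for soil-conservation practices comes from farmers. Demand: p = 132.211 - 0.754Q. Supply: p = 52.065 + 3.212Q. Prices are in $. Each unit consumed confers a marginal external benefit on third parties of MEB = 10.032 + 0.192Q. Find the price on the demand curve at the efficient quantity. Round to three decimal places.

Social marginal benefit = demand + MEB = 142.243 - 0.562Q.
Set SMB = MC: 142.243 - 0.562Q = 52.065 + 3.212Q → Q* = 23.8945.
Consumer price on the demand curve at Q*: 132.211 − 0.754×23.8945 = 114.1945.

P = $114.195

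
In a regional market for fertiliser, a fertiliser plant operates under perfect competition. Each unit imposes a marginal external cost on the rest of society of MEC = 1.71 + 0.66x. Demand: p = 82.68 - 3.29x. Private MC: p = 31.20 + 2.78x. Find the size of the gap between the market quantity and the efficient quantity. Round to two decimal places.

Market equilibrium (private): 31.20 + 2.78x = 82.68 - 3.29x → x_m = 8.4811.
Social marginal cost = private MC + MEC = 32.91 + 3.44x.
Set SMC = demand: 32.91 + 3.44x = 82.68 - 3.29x → x* = 7.3952.
Gap = |8.4811 − 7.3952| = 1.0859.

1.09 units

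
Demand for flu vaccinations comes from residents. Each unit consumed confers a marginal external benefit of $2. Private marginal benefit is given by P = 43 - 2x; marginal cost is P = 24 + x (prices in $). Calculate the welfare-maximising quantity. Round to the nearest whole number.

Social marginal benefit = demand + MEB = 45 - 2x.
Set SMB = MC: 45 - 2x = 24 + x → x* = 7.0000.

x* = 7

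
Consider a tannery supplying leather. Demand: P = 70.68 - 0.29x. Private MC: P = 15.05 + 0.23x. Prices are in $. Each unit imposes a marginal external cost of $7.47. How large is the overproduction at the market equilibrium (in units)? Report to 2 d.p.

Market equilibrium (private): 15.05 + 0.23x = 70.68 - 0.29x → x_m = 106.9808.
Social marginal cost = private MC + MEC = 22.52 + 0.23x.
Set SMC = demand: 22.52 + 0.23x = 70.68 - 0.29x → x* = 92.6154.
Gap = |106.9808 − 92.6154| = 14.3654.

14.37 units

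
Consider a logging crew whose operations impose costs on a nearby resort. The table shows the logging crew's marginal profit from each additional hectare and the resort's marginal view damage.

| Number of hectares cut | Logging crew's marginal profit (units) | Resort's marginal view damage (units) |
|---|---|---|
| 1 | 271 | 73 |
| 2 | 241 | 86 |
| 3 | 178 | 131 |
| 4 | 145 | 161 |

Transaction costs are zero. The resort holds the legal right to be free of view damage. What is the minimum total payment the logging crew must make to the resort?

290

Efficient level: marginal profit ≥ marginal view damage through level 3, so k* = 3.
With the resort holding the right, the logging crew must at least compensate total damage at k*: 73 + 86 + 131 = 290.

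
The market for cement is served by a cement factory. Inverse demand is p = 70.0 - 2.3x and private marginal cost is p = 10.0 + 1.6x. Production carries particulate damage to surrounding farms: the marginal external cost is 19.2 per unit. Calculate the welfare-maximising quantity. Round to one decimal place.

x* = 10.5

Social marginal cost = private MC + MEC = 29.2 + 1.6x.
Set SMC = demand: 29.2 + 1.6x = 70.0 - 2.3x → x* = 10.4615.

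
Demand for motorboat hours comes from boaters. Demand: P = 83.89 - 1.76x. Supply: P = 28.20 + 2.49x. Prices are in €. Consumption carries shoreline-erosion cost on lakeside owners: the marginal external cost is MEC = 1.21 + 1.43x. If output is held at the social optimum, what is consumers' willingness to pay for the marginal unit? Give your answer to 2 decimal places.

Social marginal benefit = demand − MEC = 82.68 - 3.19x.
Set SMB = MC: 82.68 - 3.19x = 28.20 + 2.49x → x* = 9.5915.
Consumer price on the demand curve at x*: 83.89 − 1.76×9.5915 = 67.0090.

P = €67.01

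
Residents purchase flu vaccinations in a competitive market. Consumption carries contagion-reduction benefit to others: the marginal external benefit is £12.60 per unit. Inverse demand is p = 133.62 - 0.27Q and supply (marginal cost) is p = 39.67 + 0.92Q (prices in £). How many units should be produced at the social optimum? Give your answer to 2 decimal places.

Social marginal benefit = demand + MEB = 146.22 - 0.27Q.
Set SMB = MC: 146.22 - 0.27Q = 39.67 + 0.92Q → Q* = 89.5378.

Q* = 89.54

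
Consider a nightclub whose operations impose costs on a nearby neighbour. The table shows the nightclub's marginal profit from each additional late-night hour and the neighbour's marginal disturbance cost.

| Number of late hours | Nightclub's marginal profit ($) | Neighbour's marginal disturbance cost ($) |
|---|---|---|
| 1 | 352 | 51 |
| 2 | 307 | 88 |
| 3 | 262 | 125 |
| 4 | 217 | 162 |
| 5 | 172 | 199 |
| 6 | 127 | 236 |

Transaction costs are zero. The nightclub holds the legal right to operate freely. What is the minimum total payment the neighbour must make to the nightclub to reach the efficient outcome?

Left alone the nightclub would choose level 6 (marginal profit stays positive).
Efficient level: k* = 4 (marginal profit ≥ marginal disturbance cost through 4).
The neighbour must at least cover the nightclub's forgone profit from cutting 6→4: 172 + 127 = 299.

$299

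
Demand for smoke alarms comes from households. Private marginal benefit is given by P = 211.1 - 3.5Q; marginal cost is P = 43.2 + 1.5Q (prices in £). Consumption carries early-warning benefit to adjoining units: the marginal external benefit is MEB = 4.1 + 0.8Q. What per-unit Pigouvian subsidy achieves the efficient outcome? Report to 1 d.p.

subsidy = £36.9 per unit

Social marginal benefit = demand + MEB = 215.2 - 2.7Q.
Set SMB = MC: 215.2 - 2.7Q = 43.2 + 1.5Q → Q* = 40.9524.
The Pigouvian subsidy equals MEB at Q*: 4.1 + 0.8×40.9524 = 36.8619.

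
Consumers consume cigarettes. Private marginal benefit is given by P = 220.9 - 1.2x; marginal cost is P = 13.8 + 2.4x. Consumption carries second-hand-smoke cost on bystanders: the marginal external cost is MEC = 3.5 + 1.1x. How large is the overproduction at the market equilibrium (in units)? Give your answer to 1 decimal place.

14.2 units

Market equilibrium (private): 13.8 + 2.4x = 220.9 - 1.2x → x_m = 57.5278.
Social marginal benefit = demand − MEC = 217.4 - 2.3x.
Set SMB = MC: 217.4 - 2.3x = 13.8 + 2.4x → x* = 43.3191.
Gap = |57.5278 − 43.3191| = 14.2087.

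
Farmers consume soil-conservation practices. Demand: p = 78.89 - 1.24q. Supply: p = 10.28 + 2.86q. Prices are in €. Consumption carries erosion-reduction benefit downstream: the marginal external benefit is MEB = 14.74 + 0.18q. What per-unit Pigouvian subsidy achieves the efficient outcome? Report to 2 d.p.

subsidy = €18.57 per unit

Social marginal benefit = demand + MEB = 93.63 - 1.06q.
Set SMB = MC: 93.63 - 1.06q = 10.28 + 2.86q → q* = 21.2628.
The Pigouvian subsidy equals MEB at q*: 14.74 + 0.18×21.2628 = 18.5673.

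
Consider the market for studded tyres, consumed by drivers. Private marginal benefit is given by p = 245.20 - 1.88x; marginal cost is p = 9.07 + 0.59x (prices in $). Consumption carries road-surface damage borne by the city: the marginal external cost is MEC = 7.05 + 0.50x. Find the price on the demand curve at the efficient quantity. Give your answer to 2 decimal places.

P = $100.19

Social marginal benefit = demand − MEC = 238.15 - 2.38x.
Set SMB = MC: 238.15 - 2.38x = 9.07 + 0.59x → x* = 77.1313.
Consumer price on the demand curve at x*: 245.20 − 1.88×77.1313 = 100.1932.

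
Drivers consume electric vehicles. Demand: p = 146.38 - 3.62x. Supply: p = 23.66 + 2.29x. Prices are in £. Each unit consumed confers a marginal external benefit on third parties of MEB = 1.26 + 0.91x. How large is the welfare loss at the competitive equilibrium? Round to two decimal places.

Market equilibrium (private): 23.66 + 2.29x = 146.38 - 3.62x → x_m = 20.7648.
Social marginal benefit = demand + MEB = 147.64 - 2.71x.
Set SMB = MC: 147.64 - 2.71x = 23.66 + 2.29x → x* = 24.7960.
The loss is the area between SMB and MC from x* to x_m; with linear curves that's a triangle of height MEB(x_m).
DWL = ½ × 4.0312 × 20.1560 = 40.6264.

DWL = £40.63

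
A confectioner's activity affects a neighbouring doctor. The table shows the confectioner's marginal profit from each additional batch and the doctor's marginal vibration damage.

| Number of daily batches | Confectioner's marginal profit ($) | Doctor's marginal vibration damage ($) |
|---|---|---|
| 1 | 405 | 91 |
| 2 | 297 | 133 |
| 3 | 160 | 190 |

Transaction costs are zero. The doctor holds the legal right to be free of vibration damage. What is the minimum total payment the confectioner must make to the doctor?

$224

Efficient level: marginal profit ≥ marginal vibration damage through level 2, so k* = 2.
With the doctor holding the right, the confectioner must at least compensate total damage at k*: 91 + 133 = 224.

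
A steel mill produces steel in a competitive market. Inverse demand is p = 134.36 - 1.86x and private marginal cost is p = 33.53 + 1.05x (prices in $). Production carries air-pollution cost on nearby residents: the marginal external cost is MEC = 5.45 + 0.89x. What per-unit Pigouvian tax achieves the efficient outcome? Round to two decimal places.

Social marginal cost = private MC + MEC = 38.98 + 1.94x.
Set SMC = demand: 38.98 + 1.94x = 134.36 - 1.86x → x* = 25.1000.
The Pigouvian tax equals MEC at x*: 5.45 + 0.89×25.1000 = 27.7890.

tax = $27.79 per unit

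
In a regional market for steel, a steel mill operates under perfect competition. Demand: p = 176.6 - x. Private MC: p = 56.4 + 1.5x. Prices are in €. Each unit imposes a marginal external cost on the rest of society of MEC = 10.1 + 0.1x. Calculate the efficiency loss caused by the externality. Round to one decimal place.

Market equilibrium (private): 56.4 + 1.5x = 176.6 - x → x_m = 48.0800.
Social marginal cost = private MC + MEC = 66.5 + 1.6x.
Set SMC = demand: 66.5 + 1.6x = 176.6 - x → x* = 42.3462.
The loss is the area between SMC and demand from x* to x_m; with linear curves that's a triangle of height MEC(x_m).
DWL = ½ × 5.7338 × 14.9080 = 42.7397.

DWL = €42.7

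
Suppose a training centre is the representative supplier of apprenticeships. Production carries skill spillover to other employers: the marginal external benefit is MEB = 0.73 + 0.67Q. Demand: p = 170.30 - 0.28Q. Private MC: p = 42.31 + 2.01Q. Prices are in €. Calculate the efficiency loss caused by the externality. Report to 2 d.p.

Market equilibrium (private): 42.31 + 2.01Q = 170.30 - 0.28Q → Q_m = 55.8908.
Social marginal cost = private MC − MEB = 41.58 + 1.34Q.
Set SMC = demand: 41.58 + 1.34Q = 170.30 - 0.28Q → Q* = 79.4568.
Between Q* and Q_m the wedge demand − SMC runs linearly from 0 to MEB(Q_m), so the loss is a triangle.
DWL = ½ × 23.5660 × 38.1769 = 449.8384.

DWL = €449.84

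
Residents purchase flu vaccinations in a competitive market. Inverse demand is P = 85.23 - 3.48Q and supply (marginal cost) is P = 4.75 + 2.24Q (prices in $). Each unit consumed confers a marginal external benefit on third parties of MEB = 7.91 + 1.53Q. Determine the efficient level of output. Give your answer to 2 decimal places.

Social marginal benefit = demand + MEB = 93.14 - 1.95Q.
Set SMB = MC: 93.14 - 1.95Q = 4.75 + 2.24Q → Q* = 21.0955.

Q* = 21.10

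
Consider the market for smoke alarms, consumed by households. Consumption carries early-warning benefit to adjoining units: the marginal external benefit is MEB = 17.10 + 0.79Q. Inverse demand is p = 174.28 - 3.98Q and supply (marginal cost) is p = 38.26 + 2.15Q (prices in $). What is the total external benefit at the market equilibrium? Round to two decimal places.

Market equilibrium (private): 38.26 + 2.15Q = 174.28 - 3.98Q → Q_m = 22.1892.
Total external benefit = ∫₀^{Q_m} (17.10 + 0.79Q) dQ = 17.10×22.1892 + ½×0.79×22.1892² = 573.9178.

$573.92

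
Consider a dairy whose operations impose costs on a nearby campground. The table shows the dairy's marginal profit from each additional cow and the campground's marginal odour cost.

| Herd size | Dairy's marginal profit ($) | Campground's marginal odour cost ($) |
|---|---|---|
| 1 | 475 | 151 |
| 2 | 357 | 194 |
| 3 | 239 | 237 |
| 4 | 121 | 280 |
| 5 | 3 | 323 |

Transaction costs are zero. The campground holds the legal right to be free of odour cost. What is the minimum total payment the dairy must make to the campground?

Efficient level: marginal profit ≥ marginal odour cost through level 3, so k* = 3.
With the campground holding the right, the dairy must at least compensate total damage at k*: 151 + 194 + 237 = 582.

$582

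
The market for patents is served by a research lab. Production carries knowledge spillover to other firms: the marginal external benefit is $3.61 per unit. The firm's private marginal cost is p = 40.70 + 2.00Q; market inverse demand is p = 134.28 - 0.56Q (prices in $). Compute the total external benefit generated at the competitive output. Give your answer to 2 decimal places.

$131.96

Market equilibrium (private): 40.70 + 2.00Q = 134.28 - 0.56Q → Q_m = 36.5547.
Total external benefit = MEB × Q_m = 3.61 × 36.5547 = 131.9625.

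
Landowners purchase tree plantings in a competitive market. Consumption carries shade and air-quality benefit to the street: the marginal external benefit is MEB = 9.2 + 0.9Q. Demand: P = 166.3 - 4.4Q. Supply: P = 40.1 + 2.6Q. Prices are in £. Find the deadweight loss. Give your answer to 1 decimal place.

DWL = £53.0

Market equilibrium (private): 40.1 + 2.6Q = 166.3 - 4.4Q → Q_m = 18.0286.
Social marginal benefit = demand + MEB = 175.5 - 3.5Q.
Set SMB = MC: 175.5 - 3.5Q = 40.1 + 2.6Q → Q* = 22.1967.
Height of the DWL triangle at Q_m is SMB(Q_m) − MC(Q_m) = MEB(Q_m) = 25.4257.
DWL = ½ × 4.1681 × 25.4257 = 52.9884.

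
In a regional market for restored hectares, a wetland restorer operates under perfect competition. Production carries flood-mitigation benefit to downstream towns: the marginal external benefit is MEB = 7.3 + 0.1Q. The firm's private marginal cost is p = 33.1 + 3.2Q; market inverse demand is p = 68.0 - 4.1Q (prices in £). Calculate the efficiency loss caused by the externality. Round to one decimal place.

Market equilibrium (private): 33.1 + 3.2Q = 68.0 - 4.1Q → Q_m = 4.7808.
Social marginal cost = private MC − MEB = 25.8 + 3.1Q.
Set SMC = demand: 25.8 + 3.1Q = 68.0 - 4.1Q → Q* = 5.8611.
Height of the DWL triangle at Q_m is demand(Q_m) − SMC(Q_m) = MEB(Q_m) = 7.7781.
DWL = ½ × 1.0803 × 7.7781 = 4.2013.

DWL = £4.2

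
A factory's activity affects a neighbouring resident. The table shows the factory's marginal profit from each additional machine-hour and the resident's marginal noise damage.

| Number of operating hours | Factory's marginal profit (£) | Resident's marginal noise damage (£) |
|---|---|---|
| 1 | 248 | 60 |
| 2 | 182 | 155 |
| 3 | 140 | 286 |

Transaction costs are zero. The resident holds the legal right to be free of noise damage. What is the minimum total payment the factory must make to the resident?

Efficient level: marginal profit ≥ marginal noise damage through level 2, so k* = 2.
With the resident holding the right, the factory must at least compensate total damage at k*: 60 + 155 = 215.

£215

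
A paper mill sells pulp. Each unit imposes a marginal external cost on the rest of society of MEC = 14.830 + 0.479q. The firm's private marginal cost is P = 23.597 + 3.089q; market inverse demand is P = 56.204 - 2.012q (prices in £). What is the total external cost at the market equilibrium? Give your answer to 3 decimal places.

Market equilibrium (private): 23.597 + 3.089q = 56.204 - 2.012q → q_m = 6.3923.
Total external cost = ∫₀^{q_m} (14.830 + 0.479q) dq = 14.830×6.3923 + ½×0.479×6.3923² = 104.5841.

£104.584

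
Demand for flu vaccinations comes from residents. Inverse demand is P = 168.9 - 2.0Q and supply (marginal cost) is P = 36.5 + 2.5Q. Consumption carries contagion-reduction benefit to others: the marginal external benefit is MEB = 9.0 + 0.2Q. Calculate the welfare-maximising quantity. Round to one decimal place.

Social marginal benefit = demand + MEB = 177.9 - 1.8Q.
Set SMB = MC: 177.9 - 1.8Q = 36.5 + 2.5Q → Q* = 32.8837.

Q* = 32.9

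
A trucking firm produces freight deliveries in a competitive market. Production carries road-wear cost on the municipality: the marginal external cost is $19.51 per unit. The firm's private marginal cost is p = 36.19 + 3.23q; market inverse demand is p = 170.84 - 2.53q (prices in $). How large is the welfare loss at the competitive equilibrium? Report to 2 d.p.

Market equilibrium (private): 36.19 + 3.23q = 170.84 - 2.53q → q_m = 23.3767.
Social marginal cost = private MC + MEC = 55.70 + 3.23q.
Set SMC = demand: 55.70 + 3.23q = 170.84 - 2.53q → q* = 19.9896.
Height of the DWL triangle at q_m is SMC(q_m) − demand(q_m) = MEC(q_m) = 19.5100.
DWL = ½ × 3.3871 × 19.5100 = 33.0412.

DWL = $33.04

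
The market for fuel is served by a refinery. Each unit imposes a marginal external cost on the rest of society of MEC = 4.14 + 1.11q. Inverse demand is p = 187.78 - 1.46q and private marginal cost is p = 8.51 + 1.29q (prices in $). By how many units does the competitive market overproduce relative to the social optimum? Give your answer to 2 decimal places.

19.82 units

Market equilibrium (private): 8.51 + 1.29q = 187.78 - 1.46q → q_m = 65.1891.
Social marginal cost = private MC + MEC = 12.65 + 2.40q.
Set SMC = demand: 12.65 + 2.40q = 187.78 - 1.46q → q* = 45.3705.
Gap = |65.1891 − 45.3705| = 19.8186.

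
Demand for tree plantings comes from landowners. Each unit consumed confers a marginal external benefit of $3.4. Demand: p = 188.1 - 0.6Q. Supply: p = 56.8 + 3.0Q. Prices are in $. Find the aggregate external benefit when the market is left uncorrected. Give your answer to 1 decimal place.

Market equilibrium (private): 56.8 + 3.0Q = 188.1 - 0.6Q → Q_m = 36.4722.
Total external benefit = MEB × Q_m = 3.4 × 36.4722 = 124.0055.

$124.0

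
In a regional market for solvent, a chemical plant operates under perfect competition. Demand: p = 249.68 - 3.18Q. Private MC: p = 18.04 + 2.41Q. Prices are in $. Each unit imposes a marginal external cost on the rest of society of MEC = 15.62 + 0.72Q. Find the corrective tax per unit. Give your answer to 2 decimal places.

tax = $40.27 per unit

Social marginal cost = private MC + MEC = 33.66 + 3.13Q.
Set SMC = demand: 33.66 + 3.13Q = 249.68 - 3.18Q → Q* = 34.2345.
The Pigouvian tax equals MEC at Q*: 15.62 + 0.72×34.2345 = 40.2688.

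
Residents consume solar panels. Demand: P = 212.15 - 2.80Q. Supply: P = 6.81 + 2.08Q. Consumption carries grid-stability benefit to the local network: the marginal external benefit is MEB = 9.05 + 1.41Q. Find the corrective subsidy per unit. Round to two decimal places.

subsidy = 96.17 per unit

Social marginal benefit = demand + MEB = 221.20 - 1.39Q.
Set SMB = MC: 221.20 - 1.39Q = 6.81 + 2.08Q → Q* = 61.7839.
The Pigouvian subsidy equals MEB at Q*: 9.05 + 1.41×61.7839 = 96.1653.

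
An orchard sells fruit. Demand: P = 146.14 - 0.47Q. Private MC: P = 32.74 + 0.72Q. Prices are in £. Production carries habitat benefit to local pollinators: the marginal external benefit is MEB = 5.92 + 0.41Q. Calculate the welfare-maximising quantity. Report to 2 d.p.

Q* = 152.97

Social marginal cost = private MC − MEB = 26.82 + 0.31Q.
Set SMC = demand: 26.82 + 0.31Q = 146.14 - 0.47Q → Q* = 152.9744.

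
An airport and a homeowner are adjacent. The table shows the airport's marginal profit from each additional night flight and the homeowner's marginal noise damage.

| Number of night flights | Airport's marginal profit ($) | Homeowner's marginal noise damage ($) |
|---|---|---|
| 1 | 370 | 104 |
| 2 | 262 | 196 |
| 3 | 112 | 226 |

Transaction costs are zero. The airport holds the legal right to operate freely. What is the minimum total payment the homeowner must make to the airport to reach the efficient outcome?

Left alone the airport would choose level 3 (marginal profit stays positive).
Efficient level: k* = 2 (marginal profit ≥ marginal noise damage through 2).
The homeowner must at least cover the airport's forgone profit from cutting 3→2: 112 = 112.

$112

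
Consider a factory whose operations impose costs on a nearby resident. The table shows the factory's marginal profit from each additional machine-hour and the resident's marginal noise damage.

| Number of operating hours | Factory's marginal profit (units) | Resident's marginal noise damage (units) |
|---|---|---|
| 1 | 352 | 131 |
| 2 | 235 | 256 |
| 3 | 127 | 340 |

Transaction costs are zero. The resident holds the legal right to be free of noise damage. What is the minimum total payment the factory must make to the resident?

Efficient level: marginal profit ≥ marginal noise damage through level 1, so k* = 1.
With the resident holding the right, the factory must at least compensate total damage at k*: 131 = 131.

131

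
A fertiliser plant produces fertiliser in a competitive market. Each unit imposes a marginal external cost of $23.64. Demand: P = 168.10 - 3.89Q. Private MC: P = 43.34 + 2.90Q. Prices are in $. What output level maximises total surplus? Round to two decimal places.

Q* = 14.89

Social marginal cost = private MC + MEC = 66.98 + 2.90Q.
Set SMC = demand: 66.98 + 2.90Q = 168.10 - 3.89Q → Q* = 14.8925.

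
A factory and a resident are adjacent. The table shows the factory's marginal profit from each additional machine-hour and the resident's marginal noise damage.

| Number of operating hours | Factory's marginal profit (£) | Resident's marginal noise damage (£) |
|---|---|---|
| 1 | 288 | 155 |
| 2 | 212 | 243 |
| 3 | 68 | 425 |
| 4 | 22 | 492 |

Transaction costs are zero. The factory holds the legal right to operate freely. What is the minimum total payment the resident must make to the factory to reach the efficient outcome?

Left alone the factory would choose level 4 (marginal profit stays positive).
Efficient level: k* = 1 (marginal profit ≥ marginal noise damage through 1).
The resident must at least cover the factory's forgone profit from cutting 4→1: 212 + 68 + 22 = 302.

£302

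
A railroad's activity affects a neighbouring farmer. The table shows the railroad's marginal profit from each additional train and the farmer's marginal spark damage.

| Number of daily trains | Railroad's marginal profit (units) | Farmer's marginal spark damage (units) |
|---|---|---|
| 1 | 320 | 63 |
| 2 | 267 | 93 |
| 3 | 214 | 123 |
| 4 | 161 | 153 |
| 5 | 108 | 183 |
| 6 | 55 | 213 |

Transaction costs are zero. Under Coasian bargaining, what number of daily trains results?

4

Bargaining reaches the level where marginal profit last exceeds marginal spark damage.
That holds through level 4 (161 ≥ 153) but not at 5 (108 < 183).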